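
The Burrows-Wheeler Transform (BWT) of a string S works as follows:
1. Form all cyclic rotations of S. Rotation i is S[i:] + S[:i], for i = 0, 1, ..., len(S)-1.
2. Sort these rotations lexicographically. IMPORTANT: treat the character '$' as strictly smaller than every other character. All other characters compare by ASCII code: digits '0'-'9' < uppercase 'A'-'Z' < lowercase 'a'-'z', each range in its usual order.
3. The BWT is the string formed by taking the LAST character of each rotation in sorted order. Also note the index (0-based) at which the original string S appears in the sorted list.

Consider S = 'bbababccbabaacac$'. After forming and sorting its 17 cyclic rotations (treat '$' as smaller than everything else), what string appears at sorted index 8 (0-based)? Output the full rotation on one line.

Answer: babaacac$bbababcc

Derivation:
All 17 rotations (rotation i = S[i:]+S[:i]):
  rot[0] = bbababccbabaacac$
  rot[1] = bababccbabaacac$b
  rot[2] = ababccbabaacac$bb
  rot[3] = babccbabaacac$bba
  rot[4] = abccbabaacac$bbab
  rot[5] = bccbabaacac$bbaba
  rot[6] = ccbabaacac$bbabab
  rot[7] = cbabaacac$bbababc
  rot[8] = babaacac$bbababcc
  rot[9] = abaacac$bbababccb
  rot[10] = baacac$bbababccba
  rot[11] = aacac$bbababccbab
  rot[12] = acac$bbababccbaba
  rot[13] = cac$bbababccbabaa
  rot[14] = ac$bbababccbabaac
  rot[15] = c$bbababccbabaaca
  rot[16] = $bbababccbabaacac
Sorted (with $ < everything):
  sorted[0] = $bbababccbabaacac
  sorted[1] = aacac$bbababccbab
  sorted[2] = abaacac$bbababccb
  sorted[3] = ababccbabaacac$bb
  sorted[4] = abccbabaacac$bbab
  sorted[5] = ac$bbababccbabaac
  sorted[6] = acac$bbababccbaba
  sorted[7] = baacac$bbababccba
  sorted[8] = babaacac$bbababcc
  sorted[9] = bababccbabaacac$b
  sorted[10] = babccbabaacac$bba
  sorted[11] = bbababccbabaacac$
  sorted[12] = bccbabaacac$bbaba
  sorted[13] = c$bbababccbabaaca
  sorted[14] = cac$bbababccbabaa
  sorted[15] = cbabaacac$bbababc
  sorted[16] = ccbabaacac$bbabab
sorted[8] = babaacac$bbababcc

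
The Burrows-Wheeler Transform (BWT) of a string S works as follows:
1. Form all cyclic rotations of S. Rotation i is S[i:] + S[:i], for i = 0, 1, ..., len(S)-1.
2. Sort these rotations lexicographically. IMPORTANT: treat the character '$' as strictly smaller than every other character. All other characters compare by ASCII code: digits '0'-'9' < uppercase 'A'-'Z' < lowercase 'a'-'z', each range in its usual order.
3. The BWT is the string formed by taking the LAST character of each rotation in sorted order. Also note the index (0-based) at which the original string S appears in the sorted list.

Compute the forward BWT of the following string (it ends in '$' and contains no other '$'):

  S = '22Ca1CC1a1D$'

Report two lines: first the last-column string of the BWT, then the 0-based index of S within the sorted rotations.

Answer: DaaC$2C121C1
4

Derivation:
All 12 rotations (rotation i = S[i:]+S[:i]):
  rot[0] = 22Ca1CC1a1D$
  rot[1] = 2Ca1CC1a1D$2
  rot[2] = Ca1CC1a1D$22
  rot[3] = a1CC1a1D$22C
  rot[4] = 1CC1a1D$22Ca
  rot[5] = CC1a1D$22Ca1
  rot[6] = C1a1D$22Ca1C
  rot[7] = 1a1D$22Ca1CC
  rot[8] = a1D$22Ca1CC1
  rot[9] = 1D$22Ca1CC1a
  rot[10] = D$22Ca1CC1a1
  rot[11] = $22Ca1CC1a1D
Sorted (with $ < everything):
  sorted[0] = $22Ca1CC1a1D  (last char: 'D')
  sorted[1] = 1CC1a1D$22Ca  (last char: 'a')
  sorted[2] = 1D$22Ca1CC1a  (last char: 'a')
  sorted[3] = 1a1D$22Ca1CC  (last char: 'C')
  sorted[4] = 22Ca1CC1a1D$  (last char: '$')
  sorted[5] = 2Ca1CC1a1D$2  (last char: '2')
  sorted[6] = C1a1D$22Ca1C  (last char: 'C')
  sorted[7] = CC1a1D$22Ca1  (last char: '1')
  sorted[8] = Ca1CC1a1D$22  (last char: '2')
  sorted[9] = D$22Ca1CC1a1  (last char: '1')
  sorted[10] = a1CC1a1D$22C  (last char: 'C')
  sorted[11] = a1D$22Ca1CC1  (last char: '1')
Last column: DaaC$2C121C1
Original string S is at sorted index 4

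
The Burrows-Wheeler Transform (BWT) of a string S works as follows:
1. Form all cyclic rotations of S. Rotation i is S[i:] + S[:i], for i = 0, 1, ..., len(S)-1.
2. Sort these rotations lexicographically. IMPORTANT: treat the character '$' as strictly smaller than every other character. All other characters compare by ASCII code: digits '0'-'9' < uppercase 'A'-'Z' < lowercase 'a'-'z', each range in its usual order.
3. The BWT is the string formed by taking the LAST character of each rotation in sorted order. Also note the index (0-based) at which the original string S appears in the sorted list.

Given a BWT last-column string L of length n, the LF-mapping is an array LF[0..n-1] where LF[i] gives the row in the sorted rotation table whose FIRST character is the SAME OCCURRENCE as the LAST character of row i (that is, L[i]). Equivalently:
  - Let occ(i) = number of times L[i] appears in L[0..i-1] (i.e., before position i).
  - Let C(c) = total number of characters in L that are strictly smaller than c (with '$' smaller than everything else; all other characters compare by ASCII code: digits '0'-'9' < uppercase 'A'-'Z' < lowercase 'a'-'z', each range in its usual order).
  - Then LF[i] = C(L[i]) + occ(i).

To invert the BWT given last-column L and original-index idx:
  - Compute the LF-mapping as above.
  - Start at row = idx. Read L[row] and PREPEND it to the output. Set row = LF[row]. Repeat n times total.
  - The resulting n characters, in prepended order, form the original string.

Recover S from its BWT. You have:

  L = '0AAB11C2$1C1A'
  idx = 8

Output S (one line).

LF mapping: 1 7 8 10 2 3 11 6 0 4 12 5 9
Walk LF starting at row 8, prepending L[row]:
  step 1: row=8, L[8]='$', prepend. Next row=LF[8]=0
  step 2: row=0, L[0]='0', prepend. Next row=LF[0]=1
  step 3: row=1, L[1]='A', prepend. Next row=LF[1]=7
  step 4: row=7, L[7]='2', prepend. Next row=LF[7]=6
  step 5: row=6, L[6]='C', prepend. Next row=LF[6]=11
  step 6: row=11, L[11]='1', prepend. Next row=LF[11]=5
  step 7: row=5, L[5]='1', prepend. Next row=LF[5]=3
  step 8: row=3, L[3]='B', prepend. Next row=LF[3]=10
  step 9: row=10, L[10]='C', prepend. Next row=LF[10]=12
  step 10: row=12, L[12]='A', prepend. Next row=LF[12]=9
  step 11: row=9, L[9]='1', prepend. Next row=LF[9]=4
  step 12: row=4, L[4]='1', prepend. Next row=LF[4]=2
  step 13: row=2, L[2]='A', prepend. Next row=LF[2]=8
Reversed output: A11ACB11C2A0$

Answer: A11ACB11C2A0$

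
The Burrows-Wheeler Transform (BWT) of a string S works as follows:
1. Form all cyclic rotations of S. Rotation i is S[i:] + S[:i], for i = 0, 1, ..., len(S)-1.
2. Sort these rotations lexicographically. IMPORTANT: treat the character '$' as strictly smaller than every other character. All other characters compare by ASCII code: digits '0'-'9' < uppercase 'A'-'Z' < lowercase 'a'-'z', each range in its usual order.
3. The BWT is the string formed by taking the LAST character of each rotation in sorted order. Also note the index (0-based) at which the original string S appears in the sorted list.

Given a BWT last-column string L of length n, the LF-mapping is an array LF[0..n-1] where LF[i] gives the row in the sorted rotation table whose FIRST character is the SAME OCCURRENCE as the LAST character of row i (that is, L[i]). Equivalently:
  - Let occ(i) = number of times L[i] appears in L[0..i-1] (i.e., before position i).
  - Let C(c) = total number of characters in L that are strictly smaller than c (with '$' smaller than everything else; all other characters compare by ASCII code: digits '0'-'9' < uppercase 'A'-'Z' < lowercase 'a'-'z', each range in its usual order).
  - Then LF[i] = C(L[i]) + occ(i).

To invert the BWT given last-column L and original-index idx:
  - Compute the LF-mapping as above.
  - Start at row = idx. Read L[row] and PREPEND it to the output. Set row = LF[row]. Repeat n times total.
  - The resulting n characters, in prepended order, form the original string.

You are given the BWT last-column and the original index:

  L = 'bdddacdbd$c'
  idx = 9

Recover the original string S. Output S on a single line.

LF mapping: 2 6 7 8 1 4 9 3 10 0 5
Walk LF starting at row 9, prepending L[row]:
  step 1: row=9, L[9]='$', prepend. Next row=LF[9]=0
  step 2: row=0, L[0]='b', prepend. Next row=LF[0]=2
  step 3: row=2, L[2]='d', prepend. Next row=LF[2]=7
  step 4: row=7, L[7]='b', prepend. Next row=LF[7]=3
  step 5: row=3, L[3]='d', prepend. Next row=LF[3]=8
  step 6: row=8, L[8]='d', prepend. Next row=LF[8]=10
  step 7: row=10, L[10]='c', prepend. Next row=LF[10]=5
  step 8: row=5, L[5]='c', prepend. Next row=LF[5]=4
  step 9: row=4, L[4]='a', prepend. Next row=LF[4]=1
  step 10: row=1, L[1]='d', prepend. Next row=LF[1]=6
  step 11: row=6, L[6]='d', prepend. Next row=LF[6]=9
Reversed output: ddaccddbdb$

Answer: ddaccddbdb$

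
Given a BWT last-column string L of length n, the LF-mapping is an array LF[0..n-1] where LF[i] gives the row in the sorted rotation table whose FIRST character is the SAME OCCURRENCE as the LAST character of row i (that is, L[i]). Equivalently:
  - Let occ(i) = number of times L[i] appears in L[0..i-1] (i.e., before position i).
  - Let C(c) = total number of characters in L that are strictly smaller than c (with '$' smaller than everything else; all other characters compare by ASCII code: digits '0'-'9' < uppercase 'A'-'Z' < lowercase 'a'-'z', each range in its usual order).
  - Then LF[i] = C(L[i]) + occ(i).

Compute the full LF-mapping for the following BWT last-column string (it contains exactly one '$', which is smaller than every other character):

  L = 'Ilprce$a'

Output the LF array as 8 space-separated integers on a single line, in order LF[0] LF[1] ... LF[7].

Char counts: '$':1, 'I':1, 'a':1, 'c':1, 'e':1, 'l':1, 'p':1, 'r':1
C (first-col start): C('$')=0, C('I')=1, C('a')=2, C('c')=3, C('e')=4, C('l')=5, C('p')=6, C('r')=7
L[0]='I': occ=0, LF[0]=C('I')+0=1+0=1
L[1]='l': occ=0, LF[1]=C('l')+0=5+0=5
L[2]='p': occ=0, LF[2]=C('p')+0=6+0=6
L[3]='r': occ=0, LF[3]=C('r')+0=7+0=7
L[4]='c': occ=0, LF[4]=C('c')+0=3+0=3
L[5]='e': occ=0, LF[5]=C('e')+0=4+0=4
L[6]='$': occ=0, LF[6]=C('$')+0=0+0=0
L[7]='a': occ=0, LF[7]=C('a')+0=2+0=2

Answer: 1 5 6 7 3 4 0 2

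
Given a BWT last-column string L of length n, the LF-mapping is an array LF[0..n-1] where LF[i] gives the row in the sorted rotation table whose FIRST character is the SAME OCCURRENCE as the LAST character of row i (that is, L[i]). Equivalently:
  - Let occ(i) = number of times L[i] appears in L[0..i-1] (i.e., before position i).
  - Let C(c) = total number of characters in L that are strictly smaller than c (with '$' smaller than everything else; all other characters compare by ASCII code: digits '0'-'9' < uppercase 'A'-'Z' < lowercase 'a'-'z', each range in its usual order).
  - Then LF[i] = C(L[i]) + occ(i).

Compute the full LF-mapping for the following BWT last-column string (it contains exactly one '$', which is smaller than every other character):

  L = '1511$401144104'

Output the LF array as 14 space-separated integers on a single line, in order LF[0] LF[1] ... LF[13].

Char counts: '$':1, '0':2, '1':6, '4':4, '5':1
C (first-col start): C('$')=0, C('0')=1, C('1')=3, C('4')=9, C('5')=13
L[0]='1': occ=0, LF[0]=C('1')+0=3+0=3
L[1]='5': occ=0, LF[1]=C('5')+0=13+0=13
L[2]='1': occ=1, LF[2]=C('1')+1=3+1=4
L[3]='1': occ=2, LF[3]=C('1')+2=3+2=5
L[4]='$': occ=0, LF[4]=C('$')+0=0+0=0
L[5]='4': occ=0, LF[5]=C('4')+0=9+0=9
L[6]='0': occ=0, LF[6]=C('0')+0=1+0=1
L[7]='1': occ=3, LF[7]=C('1')+3=3+3=6
L[8]='1': occ=4, LF[8]=C('1')+4=3+4=7
L[9]='4': occ=1, LF[9]=C('4')+1=9+1=10
L[10]='4': occ=2, LF[10]=C('4')+2=9+2=11
L[11]='1': occ=5, LF[11]=C('1')+5=3+5=8
L[12]='0': occ=1, LF[12]=C('0')+1=1+1=2
L[13]='4': occ=3, LF[13]=C('4')+3=9+3=12

Answer: 3 13 4 5 0 9 1 6 7 10 11 8 2 12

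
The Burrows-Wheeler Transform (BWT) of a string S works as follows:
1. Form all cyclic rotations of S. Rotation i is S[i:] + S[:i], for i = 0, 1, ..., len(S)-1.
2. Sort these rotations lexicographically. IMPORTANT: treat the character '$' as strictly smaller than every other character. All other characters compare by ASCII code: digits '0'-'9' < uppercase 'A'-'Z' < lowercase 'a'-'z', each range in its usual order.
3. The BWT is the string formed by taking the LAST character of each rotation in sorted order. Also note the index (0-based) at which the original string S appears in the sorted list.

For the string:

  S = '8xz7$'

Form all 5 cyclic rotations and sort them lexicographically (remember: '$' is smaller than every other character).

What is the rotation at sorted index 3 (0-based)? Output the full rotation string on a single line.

All 5 rotations (rotation i = S[i:]+S[:i]):
  rot[0] = 8xz7$
  rot[1] = xz7$8
  rot[2] = z7$8x
  rot[3] = 7$8xz
  rot[4] = $8xz7
Sorted (with $ < everything):
  sorted[0] = $8xz7
  sorted[1] = 7$8xz
  sorted[2] = 8xz7$
  sorted[3] = xz7$8
  sorted[4] = z7$8x
sorted[3] = xz7$8

Answer: xz7$8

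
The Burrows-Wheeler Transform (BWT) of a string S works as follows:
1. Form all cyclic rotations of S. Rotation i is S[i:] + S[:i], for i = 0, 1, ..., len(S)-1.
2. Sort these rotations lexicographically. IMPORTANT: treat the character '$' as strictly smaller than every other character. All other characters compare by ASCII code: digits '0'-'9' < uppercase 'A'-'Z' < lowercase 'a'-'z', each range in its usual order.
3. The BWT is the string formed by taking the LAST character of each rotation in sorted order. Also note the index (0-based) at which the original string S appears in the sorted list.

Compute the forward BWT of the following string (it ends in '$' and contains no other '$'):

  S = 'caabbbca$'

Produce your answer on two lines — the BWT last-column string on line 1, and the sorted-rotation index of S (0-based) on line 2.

All 9 rotations (rotation i = S[i:]+S[:i]):
  rot[0] = caabbbca$
  rot[1] = aabbbca$c
  rot[2] = abbbca$ca
  rot[3] = bbbca$caa
  rot[4] = bbca$caab
  rot[5] = bca$caabb
  rot[6] = ca$caabbb
  rot[7] = a$caabbbc
  rot[8] = $caabbbca
Sorted (with $ < everything):
  sorted[0] = $caabbbca  (last char: 'a')
  sorted[1] = a$caabbbc  (last char: 'c')
  sorted[2] = aabbbca$c  (last char: 'c')
  sorted[3] = abbbca$ca  (last char: 'a')
  sorted[4] = bbbca$caa  (last char: 'a')
  sorted[5] = bbca$caab  (last char: 'b')
  sorted[6] = bca$caabb  (last char: 'b')
  sorted[7] = ca$caabbb  (last char: 'b')
  sorted[8] = caabbbca$  (last char: '$')
Last column: accaabbb$
Original string S is at sorted index 8

Answer: accaabbb$
8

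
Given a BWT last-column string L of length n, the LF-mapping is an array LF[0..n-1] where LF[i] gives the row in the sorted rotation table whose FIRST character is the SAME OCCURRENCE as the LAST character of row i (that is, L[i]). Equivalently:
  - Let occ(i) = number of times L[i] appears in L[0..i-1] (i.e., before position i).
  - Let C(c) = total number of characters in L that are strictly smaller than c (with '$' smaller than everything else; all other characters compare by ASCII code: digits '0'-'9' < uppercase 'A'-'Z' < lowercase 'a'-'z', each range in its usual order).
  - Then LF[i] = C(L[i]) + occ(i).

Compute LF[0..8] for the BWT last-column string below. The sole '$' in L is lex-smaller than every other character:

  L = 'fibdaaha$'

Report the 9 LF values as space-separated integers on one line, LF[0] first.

Answer: 6 8 4 5 1 2 7 3 0

Derivation:
Char counts: '$':1, 'a':3, 'b':1, 'd':1, 'f':1, 'h':1, 'i':1
C (first-col start): C('$')=0, C('a')=1, C('b')=4, C('d')=5, C('f')=6, C('h')=7, C('i')=8
L[0]='f': occ=0, LF[0]=C('f')+0=6+0=6
L[1]='i': occ=0, LF[1]=C('i')+0=8+0=8
L[2]='b': occ=0, LF[2]=C('b')+0=4+0=4
L[3]='d': occ=0, LF[3]=C('d')+0=5+0=5
L[4]='a': occ=0, LF[4]=C('a')+0=1+0=1
L[5]='a': occ=1, LF[5]=C('a')+1=1+1=2
L[6]='h': occ=0, LF[6]=C('h')+0=7+0=7
L[7]='a': occ=2, LF[7]=C('a')+2=1+2=3
L[8]='$': occ=0, LF[8]=C('$')+0=0+0=0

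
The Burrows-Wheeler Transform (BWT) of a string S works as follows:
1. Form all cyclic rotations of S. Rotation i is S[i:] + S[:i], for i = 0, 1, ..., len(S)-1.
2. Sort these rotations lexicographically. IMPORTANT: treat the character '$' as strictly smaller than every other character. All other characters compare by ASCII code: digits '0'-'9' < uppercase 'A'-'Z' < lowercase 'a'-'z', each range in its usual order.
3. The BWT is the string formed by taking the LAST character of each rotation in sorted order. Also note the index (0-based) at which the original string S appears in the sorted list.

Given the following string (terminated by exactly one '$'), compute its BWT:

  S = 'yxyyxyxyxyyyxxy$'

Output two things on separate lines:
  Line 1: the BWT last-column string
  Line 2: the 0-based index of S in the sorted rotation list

All 16 rotations (rotation i = S[i:]+S[:i]):
  rot[0] = yxyyxyxyxyyyxxy$
  rot[1] = xyyxyxyxyyyxxy$y
  rot[2] = yyxyxyxyyyxxy$yx
  rot[3] = yxyxyxyyyxxy$yxy
  rot[4] = xyxyxyyyxxy$yxyy
  rot[5] = yxyxyyyxxy$yxyyx
  rot[6] = xyxyyyxxy$yxyyxy
  rot[7] = yxyyyxxy$yxyyxyx
  rot[8] = xyyyxxy$yxyyxyxy
  rot[9] = yyyxxy$yxyyxyxyx
  rot[10] = yyxxy$yxyyxyxyxy
  rot[11] = yxxy$yxyyxyxyxyy
  rot[12] = xxy$yxyyxyxyxyyy
  rot[13] = xy$yxyyxyxyxyyyx
  rot[14] = y$yxyyxyxyxyyyxx
  rot[15] = $yxyyxyxyxyyyxxy
Sorted (with $ < everything):
  sorted[0] = $yxyyxyxyxyyyxxy  (last char: 'y')
  sorted[1] = xxy$yxyyxyxyxyyy  (last char: 'y')
  sorted[2] = xy$yxyyxyxyxyyyx  (last char: 'x')
  sorted[3] = xyxyxyyyxxy$yxyy  (last char: 'y')
  sorted[4] = xyxyyyxxy$yxyyxy  (last char: 'y')
  sorted[5] = xyyxyxyxyyyxxy$y  (last char: 'y')
  sorted[6] = xyyyxxy$yxyyxyxy  (last char: 'y')
  sorted[7] = y$yxyyxyxyxyyyxx  (last char: 'x')
  sorted[8] = yxxy$yxyyxyxyxyy  (last char: 'y')
  sorted[9] = yxyxyxyyyxxy$yxy  (last char: 'y')
  sorted[10] = yxyxyyyxxy$yxyyx  (last char: 'x')
  sorted[11] = yxyyxyxyxyyyxxy$  (last char: '$')
  sorted[12] = yxyyyxxy$yxyyxyx  (last char: 'x')
  sorted[13] = yyxxy$yxyyxyxyxy  (last char: 'y')
  sorted[14] = yyxyxyxyyyxxy$yx  (last char: 'x')
  sorted[15] = yyyxxy$yxyyxyxyx  (last char: 'x')
Last column: yyxyyyyxyyx$xyxx
Original string S is at sorted index 11

Answer: yyxyyyyxyyx$xyxx
11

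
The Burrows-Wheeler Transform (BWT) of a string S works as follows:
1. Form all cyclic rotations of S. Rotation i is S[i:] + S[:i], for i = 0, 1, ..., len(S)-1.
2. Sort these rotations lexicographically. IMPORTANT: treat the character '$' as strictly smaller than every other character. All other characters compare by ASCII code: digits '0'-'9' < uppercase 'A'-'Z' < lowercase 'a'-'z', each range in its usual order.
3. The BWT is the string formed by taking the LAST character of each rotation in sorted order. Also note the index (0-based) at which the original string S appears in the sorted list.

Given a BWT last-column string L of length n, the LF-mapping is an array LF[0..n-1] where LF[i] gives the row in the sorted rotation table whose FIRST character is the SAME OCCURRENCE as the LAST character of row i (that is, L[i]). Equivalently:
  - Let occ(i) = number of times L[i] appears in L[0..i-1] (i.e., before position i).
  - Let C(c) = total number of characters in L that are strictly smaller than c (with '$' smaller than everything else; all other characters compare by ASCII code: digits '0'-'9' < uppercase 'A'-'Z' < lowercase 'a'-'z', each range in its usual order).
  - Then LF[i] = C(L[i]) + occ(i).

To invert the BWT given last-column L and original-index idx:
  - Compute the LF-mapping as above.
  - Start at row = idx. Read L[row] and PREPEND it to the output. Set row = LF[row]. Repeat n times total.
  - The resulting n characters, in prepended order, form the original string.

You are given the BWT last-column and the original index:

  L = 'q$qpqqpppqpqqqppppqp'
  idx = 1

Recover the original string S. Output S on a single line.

LF mapping: 11 0 12 1 13 14 2 3 4 15 5 16 17 18 6 7 8 9 19 10
Walk LF starting at row 1, prepending L[row]:
  step 1: row=1, L[1]='$', prepend. Next row=LF[1]=0
  step 2: row=0, L[0]='q', prepend. Next row=LF[0]=11
  step 3: row=11, L[11]='q', prepend. Next row=LF[11]=16
  step 4: row=16, L[16]='p', prepend. Next row=LF[16]=8
  step 5: row=8, L[8]='p', prepend. Next row=LF[8]=4
  step 6: row=4, L[4]='q', prepend. Next row=LF[4]=13
  step 7: row=13, L[13]='q', prepend. Next row=LF[13]=18
  step 8: row=18, L[18]='q', prepend. Next row=LF[18]=19
  step 9: row=19, L[19]='p', prepend. Next row=LF[19]=10
  step 10: row=10, L[10]='p', prepend. Next row=LF[10]=5
  step 11: row=5, L[5]='q', prepend. Next row=LF[5]=14
  step 12: row=14, L[14]='p', prepend. Next row=LF[14]=6
  step 13: row=6, L[6]='p', prepend. Next row=LF[6]=2
  step 14: row=2, L[2]='q', prepend. Next row=LF[2]=12
  step 15: row=12, L[12]='q', prepend. Next row=LF[12]=17
  step 16: row=17, L[17]='p', prepend. Next row=LF[17]=9
  step 17: row=9, L[9]='q', prepend. Next row=LF[9]=15
  step 18: row=15, L[15]='p', prepend. Next row=LF[15]=7
  step 19: row=7, L[7]='p', prepend. Next row=LF[7]=3
  step 20: row=3, L[3]='p', prepend. Next row=LF[3]=1
Reversed output: pppqpqqppqppqqqppqq$

Answer: pppqpqqppqppqqqppqq$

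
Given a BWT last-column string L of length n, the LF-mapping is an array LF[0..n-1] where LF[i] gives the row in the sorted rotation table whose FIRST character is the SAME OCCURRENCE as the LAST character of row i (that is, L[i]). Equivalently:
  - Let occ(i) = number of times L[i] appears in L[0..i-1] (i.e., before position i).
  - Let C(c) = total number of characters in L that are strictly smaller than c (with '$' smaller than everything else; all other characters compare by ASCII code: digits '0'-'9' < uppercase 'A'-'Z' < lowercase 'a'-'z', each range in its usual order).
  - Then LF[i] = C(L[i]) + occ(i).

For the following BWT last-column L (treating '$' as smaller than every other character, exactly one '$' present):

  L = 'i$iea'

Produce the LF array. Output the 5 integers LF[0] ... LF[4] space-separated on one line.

Char counts: '$':1, 'a':1, 'e':1, 'i':2
C (first-col start): C('$')=0, C('a')=1, C('e')=2, C('i')=3
L[0]='i': occ=0, LF[0]=C('i')+0=3+0=3
L[1]='$': occ=0, LF[1]=C('$')+0=0+0=0
L[2]='i': occ=1, LF[2]=C('i')+1=3+1=4
L[3]='e': occ=0, LF[3]=C('e')+0=2+0=2
L[4]='a': occ=0, LF[4]=C('a')+0=1+0=1

Answer: 3 0 4 2 1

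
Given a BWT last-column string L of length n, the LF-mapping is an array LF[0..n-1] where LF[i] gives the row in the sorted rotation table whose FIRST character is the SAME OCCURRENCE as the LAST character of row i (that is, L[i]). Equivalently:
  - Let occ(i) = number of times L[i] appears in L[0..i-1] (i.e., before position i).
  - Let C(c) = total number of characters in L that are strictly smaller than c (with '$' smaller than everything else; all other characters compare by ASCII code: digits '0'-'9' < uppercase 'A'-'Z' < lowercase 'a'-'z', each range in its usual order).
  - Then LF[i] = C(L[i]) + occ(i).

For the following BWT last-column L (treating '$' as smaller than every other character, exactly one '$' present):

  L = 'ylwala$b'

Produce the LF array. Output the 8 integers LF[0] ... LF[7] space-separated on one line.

Char counts: '$':1, 'a':2, 'b':1, 'l':2, 'w':1, 'y':1
C (first-col start): C('$')=0, C('a')=1, C('b')=3, C('l')=4, C('w')=6, C('y')=7
L[0]='y': occ=0, LF[0]=C('y')+0=7+0=7
L[1]='l': occ=0, LF[1]=C('l')+0=4+0=4
L[2]='w': occ=0, LF[2]=C('w')+0=6+0=6
L[3]='a': occ=0, LF[3]=C('a')+0=1+0=1
L[4]='l': occ=1, LF[4]=C('l')+1=4+1=5
L[5]='a': occ=1, LF[5]=C('a')+1=1+1=2
L[6]='$': occ=0, LF[6]=C('$')+0=0+0=0
L[7]='b': occ=0, LF[7]=C('b')+0=3+0=3

Answer: 7 4 6 1 5 2 0 3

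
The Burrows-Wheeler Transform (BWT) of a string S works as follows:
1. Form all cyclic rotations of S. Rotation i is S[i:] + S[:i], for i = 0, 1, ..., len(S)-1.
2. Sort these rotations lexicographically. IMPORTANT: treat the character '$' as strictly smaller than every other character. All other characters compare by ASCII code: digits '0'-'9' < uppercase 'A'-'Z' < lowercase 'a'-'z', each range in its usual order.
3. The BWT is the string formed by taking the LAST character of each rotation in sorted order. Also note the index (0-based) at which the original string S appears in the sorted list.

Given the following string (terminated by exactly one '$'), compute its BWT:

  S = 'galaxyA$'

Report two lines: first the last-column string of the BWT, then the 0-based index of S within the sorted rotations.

Answer: Aygl$aax
4

Derivation:
All 8 rotations (rotation i = S[i:]+S[:i]):
  rot[0] = galaxyA$
  rot[1] = alaxyA$g
  rot[2] = laxyA$ga
  rot[3] = axyA$gal
  rot[4] = xyA$gala
  rot[5] = yA$galax
  rot[6] = A$galaxy
  rot[7] = $galaxyA
Sorted (with $ < everything):
  sorted[0] = $galaxyA  (last char: 'A')
  sorted[1] = A$galaxy  (last char: 'y')
  sorted[2] = alaxyA$g  (last char: 'g')
  sorted[3] = axyA$gal  (last char: 'l')
  sorted[4] = galaxyA$  (last char: '$')
  sorted[5] = laxyA$ga  (last char: 'a')
  sorted[6] = xyA$gala  (last char: 'a')
  sorted[7] = yA$galax  (last char: 'x')
Last column: Aygl$aax
Original string S is at sorted index 4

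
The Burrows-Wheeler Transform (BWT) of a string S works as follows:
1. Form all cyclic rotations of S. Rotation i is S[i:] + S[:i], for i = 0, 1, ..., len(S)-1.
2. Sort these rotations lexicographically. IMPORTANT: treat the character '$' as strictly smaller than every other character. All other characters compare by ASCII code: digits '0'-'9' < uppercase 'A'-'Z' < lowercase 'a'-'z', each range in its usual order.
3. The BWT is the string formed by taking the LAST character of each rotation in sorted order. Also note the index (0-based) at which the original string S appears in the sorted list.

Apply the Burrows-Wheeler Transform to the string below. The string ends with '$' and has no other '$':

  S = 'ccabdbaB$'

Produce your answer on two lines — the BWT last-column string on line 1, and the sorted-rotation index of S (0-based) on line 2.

Answer: Babcdac$b
7

Derivation:
All 9 rotations (rotation i = S[i:]+S[:i]):
  rot[0] = ccabdbaB$
  rot[1] = cabdbaB$c
  rot[2] = abdbaB$cc
  rot[3] = bdbaB$cca
  rot[4] = dbaB$ccab
  rot[5] = baB$ccabd
  rot[6] = aB$ccabdb
  rot[7] = B$ccabdba
  rot[8] = $ccabdbaB
Sorted (with $ < everything):
  sorted[0] = $ccabdbaB  (last char: 'B')
  sorted[1] = B$ccabdba  (last char: 'a')
  sorted[2] = aB$ccabdb  (last char: 'b')
  sorted[3] = abdbaB$cc  (last char: 'c')
  sorted[4] = baB$ccabd  (last char: 'd')
  sorted[5] = bdbaB$cca  (last char: 'a')
  sorted[6] = cabdbaB$c  (last char: 'c')
  sorted[7] = ccabdbaB$  (last char: '$')
  sorted[8] = dbaB$ccab  (last char: 'b')
Last column: Babcdac$b
Original string S is at sorted index 7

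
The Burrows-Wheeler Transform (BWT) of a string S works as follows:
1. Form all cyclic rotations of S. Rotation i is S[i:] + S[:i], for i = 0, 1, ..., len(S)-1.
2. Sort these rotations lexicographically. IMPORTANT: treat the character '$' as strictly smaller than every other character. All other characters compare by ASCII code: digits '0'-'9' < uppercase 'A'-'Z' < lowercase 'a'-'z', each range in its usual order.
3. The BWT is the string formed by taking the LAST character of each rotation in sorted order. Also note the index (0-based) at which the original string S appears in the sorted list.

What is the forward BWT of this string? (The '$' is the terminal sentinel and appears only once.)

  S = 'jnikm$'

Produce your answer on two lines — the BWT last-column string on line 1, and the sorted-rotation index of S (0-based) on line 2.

All 6 rotations (rotation i = S[i:]+S[:i]):
  rot[0] = jnikm$
  rot[1] = nikm$j
  rot[2] = ikm$jn
  rot[3] = km$jni
  rot[4] = m$jnik
  rot[5] = $jnikm
Sorted (with $ < everything):
  sorted[0] = $jnikm  (last char: 'm')
  sorted[1] = ikm$jn  (last char: 'n')
  sorted[2] = jnikm$  (last char: '$')
  sorted[3] = km$jni  (last char: 'i')
  sorted[4] = m$jnik  (last char: 'k')
  sorted[5] = nikm$j  (last char: 'j')
Last column: mn$ikj
Original string S is at sorted index 2

Answer: mn$ikj
2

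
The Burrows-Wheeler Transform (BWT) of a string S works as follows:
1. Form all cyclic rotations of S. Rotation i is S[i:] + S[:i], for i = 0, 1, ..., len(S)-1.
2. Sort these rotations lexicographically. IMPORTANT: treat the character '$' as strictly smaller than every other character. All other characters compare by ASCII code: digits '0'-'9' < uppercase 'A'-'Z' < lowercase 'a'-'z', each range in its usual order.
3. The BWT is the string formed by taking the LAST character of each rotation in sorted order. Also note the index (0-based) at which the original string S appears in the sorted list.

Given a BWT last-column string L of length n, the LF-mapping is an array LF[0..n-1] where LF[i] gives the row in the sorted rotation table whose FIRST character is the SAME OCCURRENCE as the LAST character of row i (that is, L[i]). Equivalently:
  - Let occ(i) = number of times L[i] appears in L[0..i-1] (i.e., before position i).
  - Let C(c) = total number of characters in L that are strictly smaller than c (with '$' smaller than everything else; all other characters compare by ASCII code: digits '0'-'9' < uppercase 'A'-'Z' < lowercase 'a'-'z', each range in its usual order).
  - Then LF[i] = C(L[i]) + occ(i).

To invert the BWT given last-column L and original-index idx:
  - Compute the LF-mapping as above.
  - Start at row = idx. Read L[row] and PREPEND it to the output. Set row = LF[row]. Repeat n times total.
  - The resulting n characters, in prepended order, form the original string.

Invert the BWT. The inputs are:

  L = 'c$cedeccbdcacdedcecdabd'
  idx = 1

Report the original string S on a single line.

LF mapping: 5 0 6 19 13 20 7 8 3 14 9 1 10 15 21 16 11 22 12 17 2 4 18
Walk LF starting at row 1, prepending L[row]:
  step 1: row=1, L[1]='$', prepend. Next row=LF[1]=0
  step 2: row=0, L[0]='c', prepend. Next row=LF[0]=5
  step 3: row=5, L[5]='e', prepend. Next row=LF[5]=20
  step 4: row=20, L[20]='a', prepend. Next row=LF[20]=2
  step 5: row=2, L[2]='c', prepend. Next row=LF[2]=6
  step 6: row=6, L[6]='c', prepend. Next row=LF[6]=7
  step 7: row=7, L[7]='c', prepend. Next row=LF[7]=8
  step 8: row=8, L[8]='b', prepend. Next row=LF[8]=3
  step 9: row=3, L[3]='e', prepend. Next row=LF[3]=19
  step 10: row=19, L[19]='d', prepend. Next row=LF[19]=17
  step 11: row=17, L[17]='e', prepend. Next row=LF[17]=22
  step 12: row=22, L[22]='d', prepend. Next row=LF[22]=18
  step 13: row=18, L[18]='c', prepend. Next row=LF[18]=12
  step 14: row=12, L[12]='c', prepend. Next row=LF[12]=10
  step 15: row=10, L[10]='c', prepend. Next row=LF[10]=9
  step 16: row=9, L[9]='d', prepend. Next row=LF[9]=14
  step 17: row=14, L[14]='e', prepend. Next row=LF[14]=21
  step 18: row=21, L[21]='b', prepend. Next row=LF[21]=4
  step 19: row=4, L[4]='d', prepend. Next row=LF[4]=13
  step 20: row=13, L[13]='d', prepend. Next row=LF[13]=15
  step 21: row=15, L[15]='d', prepend. Next row=LF[15]=16
  step 22: row=16, L[16]='c', prepend. Next row=LF[16]=11
  step 23: row=11, L[11]='a', prepend. Next row=LF[11]=1
Reversed output: acdddbedcccdedebcccaec$

Answer: acdddbedcccdedebcccaec$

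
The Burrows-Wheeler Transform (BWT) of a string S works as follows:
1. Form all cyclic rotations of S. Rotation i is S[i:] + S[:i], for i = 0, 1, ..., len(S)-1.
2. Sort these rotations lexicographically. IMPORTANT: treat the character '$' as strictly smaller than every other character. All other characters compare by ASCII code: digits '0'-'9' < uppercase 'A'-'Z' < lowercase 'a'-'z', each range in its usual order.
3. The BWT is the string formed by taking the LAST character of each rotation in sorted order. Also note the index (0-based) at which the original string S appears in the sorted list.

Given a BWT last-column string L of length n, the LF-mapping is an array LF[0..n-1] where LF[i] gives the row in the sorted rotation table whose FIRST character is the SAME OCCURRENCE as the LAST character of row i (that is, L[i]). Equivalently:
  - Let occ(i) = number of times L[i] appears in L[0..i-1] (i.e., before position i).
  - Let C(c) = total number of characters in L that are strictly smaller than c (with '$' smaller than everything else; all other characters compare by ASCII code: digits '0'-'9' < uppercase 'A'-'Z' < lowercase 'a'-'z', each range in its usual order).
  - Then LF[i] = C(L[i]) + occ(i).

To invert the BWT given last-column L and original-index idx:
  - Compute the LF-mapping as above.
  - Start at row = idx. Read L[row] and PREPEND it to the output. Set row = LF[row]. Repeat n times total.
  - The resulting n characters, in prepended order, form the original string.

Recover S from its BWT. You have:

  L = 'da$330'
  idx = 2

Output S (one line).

LF mapping: 5 4 0 2 3 1
Walk LF starting at row 2, prepending L[row]:
  step 1: row=2, L[2]='$', prepend. Next row=LF[2]=0
  step 2: row=0, L[0]='d', prepend. Next row=LF[0]=5
  step 3: row=5, L[5]='0', prepend. Next row=LF[5]=1
  step 4: row=1, L[1]='a', prepend. Next row=LF[1]=4
  step 5: row=4, L[4]='3', prepend. Next row=LF[4]=3
  step 6: row=3, L[3]='3', prepend. Next row=LF[3]=2
Reversed output: 33a0d$

Answer: 33a0d$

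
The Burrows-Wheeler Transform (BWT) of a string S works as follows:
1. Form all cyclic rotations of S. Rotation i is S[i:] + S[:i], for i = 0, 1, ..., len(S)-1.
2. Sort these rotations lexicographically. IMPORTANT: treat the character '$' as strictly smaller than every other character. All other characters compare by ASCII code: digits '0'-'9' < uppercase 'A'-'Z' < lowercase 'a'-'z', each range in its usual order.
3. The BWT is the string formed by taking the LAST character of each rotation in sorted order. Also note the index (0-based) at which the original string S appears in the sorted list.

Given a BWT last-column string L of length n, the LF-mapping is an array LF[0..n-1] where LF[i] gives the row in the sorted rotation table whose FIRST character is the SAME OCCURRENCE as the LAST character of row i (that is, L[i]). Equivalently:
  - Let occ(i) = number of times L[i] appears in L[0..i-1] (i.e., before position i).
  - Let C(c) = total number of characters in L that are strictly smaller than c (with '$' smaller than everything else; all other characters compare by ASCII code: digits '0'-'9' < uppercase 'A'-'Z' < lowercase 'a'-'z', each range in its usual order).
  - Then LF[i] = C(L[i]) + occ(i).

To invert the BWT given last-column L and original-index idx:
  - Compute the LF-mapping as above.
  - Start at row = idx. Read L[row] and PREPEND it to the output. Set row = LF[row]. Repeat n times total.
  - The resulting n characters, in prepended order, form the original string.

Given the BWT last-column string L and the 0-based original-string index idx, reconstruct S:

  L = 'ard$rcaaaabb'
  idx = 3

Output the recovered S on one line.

LF mapping: 1 10 9 0 11 8 2 3 4 5 6 7
Walk LF starting at row 3, prepending L[row]:
  step 1: row=3, L[3]='$', prepend. Next row=LF[3]=0
  step 2: row=0, L[0]='a', prepend. Next row=LF[0]=1
  step 3: row=1, L[1]='r', prepend. Next row=LF[1]=10
  step 4: row=10, L[10]='b', prepend. Next row=LF[10]=6
  step 5: row=6, L[6]='a', prepend. Next row=LF[6]=2
  step 6: row=2, L[2]='d', prepend. Next row=LF[2]=9
  step 7: row=9, L[9]='a', prepend. Next row=LF[9]=5
  step 8: row=5, L[5]='c', prepend. Next row=LF[5]=8
  step 9: row=8, L[8]='a', prepend. Next row=LF[8]=4
  step 10: row=4, L[4]='r', prepend. Next row=LF[4]=11
  step 11: row=11, L[11]='b', prepend. Next row=LF[11]=7
  step 12: row=7, L[7]='a', prepend. Next row=LF[7]=3
Reversed output: abracadabra$

Answer: abracadabra$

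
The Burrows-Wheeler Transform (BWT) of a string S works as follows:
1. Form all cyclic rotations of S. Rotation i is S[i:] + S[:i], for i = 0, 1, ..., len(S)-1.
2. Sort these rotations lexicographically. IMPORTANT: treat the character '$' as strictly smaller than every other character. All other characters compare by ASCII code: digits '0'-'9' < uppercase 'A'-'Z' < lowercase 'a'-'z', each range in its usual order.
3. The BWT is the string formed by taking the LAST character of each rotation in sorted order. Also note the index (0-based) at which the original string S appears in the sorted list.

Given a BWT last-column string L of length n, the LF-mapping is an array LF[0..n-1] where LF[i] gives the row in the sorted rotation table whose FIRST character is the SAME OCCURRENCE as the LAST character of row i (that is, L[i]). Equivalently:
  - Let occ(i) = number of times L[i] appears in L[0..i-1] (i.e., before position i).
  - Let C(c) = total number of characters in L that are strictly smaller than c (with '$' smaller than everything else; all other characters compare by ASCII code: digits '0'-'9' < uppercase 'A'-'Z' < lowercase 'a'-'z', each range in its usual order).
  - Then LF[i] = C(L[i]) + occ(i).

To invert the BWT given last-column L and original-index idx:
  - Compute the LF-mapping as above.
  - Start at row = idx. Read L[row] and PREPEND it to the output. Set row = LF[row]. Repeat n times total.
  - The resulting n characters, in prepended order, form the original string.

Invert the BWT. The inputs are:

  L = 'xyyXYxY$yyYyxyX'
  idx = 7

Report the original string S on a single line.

LF mapping: 6 9 10 1 3 7 4 0 11 12 5 13 8 14 2
Walk LF starting at row 7, prepending L[row]:
  step 1: row=7, L[7]='$', prepend. Next row=LF[7]=0
  step 2: row=0, L[0]='x', prepend. Next row=LF[0]=6
  step 3: row=6, L[6]='Y', prepend. Next row=LF[6]=4
  step 4: row=4, L[4]='Y', prepend. Next row=LF[4]=3
  step 5: row=3, L[3]='X', prepend. Next row=LF[3]=1
  step 6: row=1, L[1]='y', prepend. Next row=LF[1]=9
  step 7: row=9, L[9]='y', prepend. Next row=LF[9]=12
  step 8: row=12, L[12]='x', prepend. Next row=LF[12]=8
  step 9: row=8, L[8]='y', prepend. Next row=LF[8]=11
  step 10: row=11, L[11]='y', prepend. Next row=LF[11]=13
  step 11: row=13, L[13]='y', prepend. Next row=LF[13]=14
  step 12: row=14, L[14]='X', prepend. Next row=LF[14]=2
  step 13: row=2, L[2]='y', prepend. Next row=LF[2]=10
  step 14: row=10, L[10]='Y', prepend. Next row=LF[10]=5
  step 15: row=5, L[5]='x', prepend. Next row=LF[5]=7
Reversed output: xYyXyyyxyyXYYx$

Answer: xYyXyyyxyyXYYx$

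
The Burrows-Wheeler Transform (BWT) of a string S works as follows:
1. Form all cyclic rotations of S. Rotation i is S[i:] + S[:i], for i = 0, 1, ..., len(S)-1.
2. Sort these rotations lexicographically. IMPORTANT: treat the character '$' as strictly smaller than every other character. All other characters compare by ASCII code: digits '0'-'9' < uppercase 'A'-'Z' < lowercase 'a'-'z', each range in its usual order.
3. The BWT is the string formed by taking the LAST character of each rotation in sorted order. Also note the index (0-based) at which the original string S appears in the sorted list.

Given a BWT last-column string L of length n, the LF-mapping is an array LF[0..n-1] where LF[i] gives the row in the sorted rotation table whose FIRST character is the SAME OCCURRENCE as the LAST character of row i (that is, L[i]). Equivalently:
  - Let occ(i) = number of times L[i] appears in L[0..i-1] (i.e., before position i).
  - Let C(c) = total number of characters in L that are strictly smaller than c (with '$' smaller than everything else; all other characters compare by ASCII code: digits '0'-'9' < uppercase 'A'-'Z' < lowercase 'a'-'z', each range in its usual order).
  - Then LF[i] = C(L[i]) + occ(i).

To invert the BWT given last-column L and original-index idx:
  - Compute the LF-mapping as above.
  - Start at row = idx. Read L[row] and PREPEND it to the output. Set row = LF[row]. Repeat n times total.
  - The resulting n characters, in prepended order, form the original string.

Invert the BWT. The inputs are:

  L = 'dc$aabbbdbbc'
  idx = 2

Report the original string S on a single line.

LF mapping: 10 8 0 1 2 3 4 5 11 6 7 9
Walk LF starting at row 2, prepending L[row]:
  step 1: row=2, L[2]='$', prepend. Next row=LF[2]=0
  step 2: row=0, L[0]='d', prepend. Next row=LF[0]=10
  step 3: row=10, L[10]='b', prepend. Next row=LF[10]=7
  step 4: row=7, L[7]='b', prepend. Next row=LF[7]=5
  step 5: row=5, L[5]='b', prepend. Next row=LF[5]=3
  step 6: row=3, L[3]='a', prepend. Next row=LF[3]=1
  step 7: row=1, L[1]='c', prepend. Next row=LF[1]=8
  step 8: row=8, L[8]='d', prepend. Next row=LF[8]=11
  step 9: row=11, L[11]='c', prepend. Next row=LF[11]=9
  step 10: row=9, L[9]='b', prepend. Next row=LF[9]=6
  step 11: row=6, L[6]='b', prepend. Next row=LF[6]=4
  step 12: row=4, L[4]='a', prepend. Next row=LF[4]=2
Reversed output: abbcdcabbbd$

Answer: abbcdcabbbd$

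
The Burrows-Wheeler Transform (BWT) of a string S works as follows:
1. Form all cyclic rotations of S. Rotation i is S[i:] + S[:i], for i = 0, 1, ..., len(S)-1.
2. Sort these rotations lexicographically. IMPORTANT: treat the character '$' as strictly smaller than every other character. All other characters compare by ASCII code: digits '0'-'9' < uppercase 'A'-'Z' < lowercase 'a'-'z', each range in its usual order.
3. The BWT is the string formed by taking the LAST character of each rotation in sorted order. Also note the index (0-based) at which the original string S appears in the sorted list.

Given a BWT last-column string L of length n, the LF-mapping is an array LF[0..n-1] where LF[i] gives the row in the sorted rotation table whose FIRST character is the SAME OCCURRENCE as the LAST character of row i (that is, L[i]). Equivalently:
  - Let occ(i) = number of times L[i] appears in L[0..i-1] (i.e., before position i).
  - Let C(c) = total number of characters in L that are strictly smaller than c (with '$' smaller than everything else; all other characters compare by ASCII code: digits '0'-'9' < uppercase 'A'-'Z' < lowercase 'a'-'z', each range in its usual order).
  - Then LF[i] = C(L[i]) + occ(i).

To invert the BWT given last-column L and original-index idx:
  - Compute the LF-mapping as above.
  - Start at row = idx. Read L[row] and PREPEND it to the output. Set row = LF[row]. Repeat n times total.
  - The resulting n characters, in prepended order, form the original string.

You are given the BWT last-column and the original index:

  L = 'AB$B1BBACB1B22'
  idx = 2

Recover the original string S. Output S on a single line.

Answer: 1BAB12CB2BBBA$

Derivation:
LF mapping: 5 7 0 8 1 9 10 6 13 11 2 12 3 4
Walk LF starting at row 2, prepending L[row]:
  step 1: row=2, L[2]='$', prepend. Next row=LF[2]=0
  step 2: row=0, L[0]='A', prepend. Next row=LF[0]=5
  step 3: row=5, L[5]='B', prepend. Next row=LF[5]=9
  step 4: row=9, L[9]='B', prepend. Next row=LF[9]=11
  step 5: row=11, L[11]='B', prepend. Next row=LF[11]=12
  step 6: row=12, L[12]='2', prepend. Next row=LF[12]=3
  step 7: row=3, L[3]='B', prepend. Next row=LF[3]=8
  step 8: row=8, L[8]='C', prepend. Next row=LF[8]=13
  step 9: row=13, L[13]='2', prepend. Next row=LF[13]=4
  step 10: row=4, L[4]='1', prepend. Next row=LF[4]=1
  step 11: row=1, L[1]='B', prepend. Next row=LF[1]=7
  step 12: row=7, L[7]='A', prepend. Next row=LF[7]=6
  step 13: row=6, L[6]='B', prepend. Next row=LF[6]=10
  step 14: row=10, L[10]='1', prepend. Next row=LF[10]=2
Reversed output: 1BAB12CB2BBBA$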